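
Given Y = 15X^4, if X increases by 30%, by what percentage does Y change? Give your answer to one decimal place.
185.6%

For Y = 15X^4:
If X → X(1 + 0.3)
Then Y → Y · (1 + 0.3)^4
     = Y · 2.8561

Percentage change = ((1 + 0.3)^4 − 1) × 100% ≈ 185.6%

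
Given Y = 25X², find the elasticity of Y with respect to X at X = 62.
Elasticity = 2

Elasticity = (dY/dX) · (X/Y)

dY/dX = 50·X
At X = 62: dY/dX = 3100, Y = 96100

Elasticity = 3100 · (62 / 96100) = 2

Interpretation: for a small percentage change in X, the percentage change in Y is approximately 2.00 times as large.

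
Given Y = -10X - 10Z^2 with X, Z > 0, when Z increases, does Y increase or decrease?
Y decreases

Taking the partial derivative:
∂Y/∂Z = -20Z

∂Y/∂Z = -20Z < 0 (assuming positive values)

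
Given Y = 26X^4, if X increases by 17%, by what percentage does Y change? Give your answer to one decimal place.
87.4%

For Y = 26X^4:
If X → X(1 + 0.17)
Then Y → Y · (1 + 0.17)^4
     ≈ Y · 1.8739

Percentage change = ((1 + 0.17)^4 − 1) × 100% ≈ 87.4%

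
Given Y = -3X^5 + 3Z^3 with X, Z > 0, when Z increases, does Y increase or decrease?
Y increases

Taking the partial derivative:
∂Y/∂Z = 9Z^2

∂Y/∂Z = 9Z^2 > 0 (assuming positive values)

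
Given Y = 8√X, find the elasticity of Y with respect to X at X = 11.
Elasticity = 1/2

Elasticity = (dY/dX) · (X/Y)

dY/dX = 4/√X
At X = 11: dY/dX = 4·√11/11, Y = 8·√11

Elasticity = (4·√11/11) · (11 / (8·√11)) = 1/2

Interpretation: for a small percentage change in X, the percentage change in Y is approximately 0.50 times as large.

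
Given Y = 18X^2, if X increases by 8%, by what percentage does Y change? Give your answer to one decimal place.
16.6%

For Y = 18X^2:
If X → X(1 + 0.08)
Then Y → Y · (1 + 0.08)^2
     = Y · 1.1664

Percentage change = ((1 + 0.08)^2 − 1) × 100% ≈ 16.6%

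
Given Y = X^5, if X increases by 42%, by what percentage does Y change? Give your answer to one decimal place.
477.4%

For Y = X^5:
If X → X(1 + 0.42)
Then Y → Y · (1 + 0.42)^5
     ≈ Y · 5.7735

Percentage change = ((1 + 0.42)^5 − 1) × 100% ≈ 477.4%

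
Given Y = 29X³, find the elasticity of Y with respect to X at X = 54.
Elasticity = 3

Elasticity = (dY/dX) · (X/Y)

dY/dX = 87·X²
At X = 54: dY/dX = 253692, Y = 4566456

Elasticity = 253692 · (54 / 4566456) = 3

Interpretation: for a small percentage change in X, the percentage change in Y is approximately 3.00 times as large.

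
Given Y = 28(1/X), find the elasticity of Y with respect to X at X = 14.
Elasticity = -1

Elasticity = (dY/dX) · (X/Y)

dY/dX = -28/X²
At X = 14: dY/dX = -1/7, Y = 2

Elasticity = (-1/7) · (14 / 2) = -1

Interpretation: for a small percentage change in X, the percentage change in Y is approximately -1.00 times as large.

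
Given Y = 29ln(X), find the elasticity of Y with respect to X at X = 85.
Elasticity = 1/ln(85) ≈ 0.2251

Elasticity = (dY/dX) · (X/Y)

dY/dX = 29/X
At X = 85: dY/dX = 29/85, Y = 29·ln(85)

Elasticity = (29/85) · (85 / (29·ln(85))) = 1/ln(85) ≈ 0.2251

Interpretation: for a small percentage change in X, the percentage change in Y is approximately 0.23 times as large.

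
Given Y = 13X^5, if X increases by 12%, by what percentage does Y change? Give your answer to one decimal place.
76.2%

For Y = 13X^5:
If X → X(1 + 0.12)
Then Y → Y · (1 + 0.12)^5
     ≈ Y · 1.7623

Percentage change = ((1 + 0.12)^5 − 1) × 100% ≈ 76.2%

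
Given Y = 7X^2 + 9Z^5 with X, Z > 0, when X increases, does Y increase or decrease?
Y increases

Taking the partial derivative:
∂Y/∂X = 14X

∂Y/∂X = 14X > 0 (assuming positive values)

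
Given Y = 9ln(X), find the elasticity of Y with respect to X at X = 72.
Elasticity = 1/ln(72) ≈ 0.2338

Elasticity = (dY/dX) · (X/Y)

dY/dX = 9/X
At X = 72: dY/dX = 1/8, Y = 9·ln(72)

Elasticity = (1/8) · (72 / (9·ln(72))) = 1/ln(72) ≈ 0.2338

Interpretation: for a small percentage change in X, the percentage change in Y is approximately 0.23 times as large.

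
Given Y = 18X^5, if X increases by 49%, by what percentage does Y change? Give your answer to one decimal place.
634.4%

For Y = 18X^5:
If X → X(1 + 0.49)
Then Y → Y · (1 + 0.49)^5
     ≈ Y · 7.3440

Percentage change = ((1 + 0.49)^5 − 1) × 100% ≈ 634.4%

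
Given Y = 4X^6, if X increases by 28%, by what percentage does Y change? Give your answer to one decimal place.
339.8%

For Y = 4X^6:
If X → X(1 + 0.28)
Then Y → Y · (1 + 0.28)^6
     ≈ Y · 4.3980

Percentage change = ((1 + 0.28)^6 − 1) × 100% ≈ 339.8%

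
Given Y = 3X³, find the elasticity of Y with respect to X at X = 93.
Elasticity = 3

Elasticity = (dY/dX) · (X/Y)

dY/dX = 9·X²
At X = 93: dY/dX = 77841, Y = 2413071

Elasticity = 77841 · (93 / 2413071) = 3

Interpretation: for a small percentage change in X, the percentage change in Y is approximately 3.00 times as large.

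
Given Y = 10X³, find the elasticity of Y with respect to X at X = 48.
Elasticity = 3

Elasticity = (dY/dX) · (X/Y)

dY/dX = 30·X²
At X = 48: dY/dX = 69120, Y = 1105920

Elasticity = 69120 · (48 / 1105920) = 3

Interpretation: for a small percentage change in X, the percentage change in Y is approximately 3.00 times as large.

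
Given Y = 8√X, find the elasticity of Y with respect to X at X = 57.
Elasticity = 1/2

Elasticity = (dY/dX) · (X/Y)

dY/dX = 4/√X
At X = 57: dY/dX = 4·√57/57, Y = 8·√57

Elasticity = (4·√57/57) · (57 / (8·√57)) = 1/2

Interpretation: for a small percentage change in X, the percentage change in Y is approximately 0.50 times as large.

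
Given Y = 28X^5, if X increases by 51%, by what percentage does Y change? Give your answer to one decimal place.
685.0%

For Y = 28X^5:
If X → X(1 + 0.51)
Then Y → Y · (1 + 0.51)^5
     ≈ Y · 7.8503

Percentage change = ((1 + 0.51)^5 − 1) × 100% ≈ 685.0%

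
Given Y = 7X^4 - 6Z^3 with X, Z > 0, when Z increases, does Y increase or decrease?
Y decreases

Taking the partial derivative:
∂Y/∂Z = -18Z^2

∂Y/∂Z = -18Z^2 < 0 (assuming positive values)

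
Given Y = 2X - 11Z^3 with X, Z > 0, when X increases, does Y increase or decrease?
Y increases

Taking the partial derivative:
∂Y/∂X = 2

∂Y/∂X = 2 > 0 (assuming positive values)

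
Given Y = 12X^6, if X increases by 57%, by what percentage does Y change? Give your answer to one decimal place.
1397.6%

For Y = 12X^6:
If X → X(1 + 0.57)
Then Y → Y · (1 + 0.57)^6
     ≈ Y · 14.9761

Percentage change = ((1 + 0.57)^6 − 1) × 100% ≈ 1397.6%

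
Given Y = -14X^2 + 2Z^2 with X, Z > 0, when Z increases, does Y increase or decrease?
Y increases

Taking the partial derivative:
∂Y/∂Z = 4Z

∂Y/∂Z = 4Z > 0 (assuming positive values)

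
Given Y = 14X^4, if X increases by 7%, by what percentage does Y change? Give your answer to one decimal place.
31.1%

For Y = 14X^4:
If X → X(1 + 0.07)
Then Y → Y · (1 + 0.07)^4
     ≈ Y · 1.3108

Percentage change = ((1 + 0.07)^4 − 1) × 100% ≈ 31.1%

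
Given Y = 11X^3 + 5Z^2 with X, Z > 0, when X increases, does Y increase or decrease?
Y increases

Taking the partial derivative:
∂Y/∂X = 33X^2

∂Y/∂X = 33X^2 > 0 (assuming positive values)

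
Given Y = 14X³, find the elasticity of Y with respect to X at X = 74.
Elasticity = 3

Elasticity = (dY/dX) · (X/Y)

dY/dX = 42·X²
At X = 74: dY/dX = 229992, Y = 5673136

Elasticity = 229992 · (74 / 5673136) = 3

Interpretation: for a small percentage change in X, the percentage change in Y is approximately 3.00 times as large.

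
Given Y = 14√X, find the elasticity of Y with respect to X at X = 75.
Elasticity = 1/2

Elasticity = (dY/dX) · (X/Y)

dY/dX = 7/√X
At X = 75: dY/dX = 7·√3/15, Y = 70·√3

Elasticity = (7·√3/15) · (75 / (70·√3)) = 1/2

Interpretation: for a small percentage change in X, the percentage change in Y is approximately 0.50 times as large.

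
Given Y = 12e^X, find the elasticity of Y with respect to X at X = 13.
Elasticity = 13

Elasticity = (dY/dX) · (X/Y)

dY/dX = 12·e^X
At X = 13: dY/dX = 12·e^13, Y = 12·e^13

Elasticity = (12·e^13) · (13 / (12·e^13)) = 13

Interpretation: for a small percentage change in X, the percentage change in Y is approximately 13.00 times as large.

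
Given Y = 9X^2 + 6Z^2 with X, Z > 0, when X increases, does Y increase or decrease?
Y increases

Taking the partial derivative:
∂Y/∂X = 18X

∂Y/∂X = 18X > 0 (assuming positive values)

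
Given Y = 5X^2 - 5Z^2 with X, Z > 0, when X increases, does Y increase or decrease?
Y increases

Taking the partial derivative:
∂Y/∂X = 10X

∂Y/∂X = 10X > 0 (assuming positive values)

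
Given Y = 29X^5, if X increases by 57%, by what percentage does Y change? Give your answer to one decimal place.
853.9%

For Y = 29X^5:
If X → X(1 + 0.57)
Then Y → Y · (1 + 0.57)^5
     ≈ Y · 9.5389

Percentage change = ((1 + 0.57)^5 − 1) × 100% ≈ 853.9%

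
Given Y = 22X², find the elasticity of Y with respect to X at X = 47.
Elasticity = 2

Elasticity = (dY/dX) · (X/Y)

dY/dX = 44·X
At X = 47: dY/dX = 2068, Y = 48598

Elasticity = 2068 · (47 / 48598) = 2

Interpretation: for a small percentage change in X, the percentage change in Y is approximately 2.00 times as large.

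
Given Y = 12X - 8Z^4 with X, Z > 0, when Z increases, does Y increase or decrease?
Y decreases

Taking the partial derivative:
∂Y/∂Z = -32Z^3

∂Y/∂Z = -32Z^3 < 0 (assuming positive values)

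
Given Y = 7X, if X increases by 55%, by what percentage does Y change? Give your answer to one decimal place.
55.0%

For Y = 7X:
If X → X(1 + 0.55)
Then Y → Y · (1 + 0.55)^1
     = Y · 1.5500

Percentage change = ((1 + 0.55)^1 − 1) × 100% = 55.0%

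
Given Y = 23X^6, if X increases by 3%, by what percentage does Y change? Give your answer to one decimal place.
19.4%

For Y = 23X^6:
If X → X(1 + 0.03)
Then Y → Y · (1 + 0.03)^6
     ≈ Y · 1.1941

Percentage change = ((1 + 0.03)^6 − 1) × 100% ≈ 19.4%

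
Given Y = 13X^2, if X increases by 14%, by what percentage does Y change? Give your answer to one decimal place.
30.0%

For Y = 13X^2:
If X → X(1 + 0.14)
Then Y → Y · (1 + 0.14)^2
     = Y · 1.2996

Percentage change = ((1 + 0.14)^2 − 1) × 100% ≈ 30.0%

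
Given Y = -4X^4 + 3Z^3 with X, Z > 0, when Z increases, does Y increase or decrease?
Y increases

Taking the partial derivative:
∂Y/∂Z = 9Z^2

∂Y/∂Z = 9Z^2 > 0 (assuming positive values)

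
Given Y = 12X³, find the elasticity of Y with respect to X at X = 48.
Elasticity = 3

Elasticity = (dY/dX) · (X/Y)

dY/dX = 36·X²
At X = 48: dY/dX = 82944, Y = 1327104

Elasticity = 82944 · (48 / 1327104) = 3

Interpretation: for a small percentage change in X, the percentage change in Y is approximately 3.00 times as large.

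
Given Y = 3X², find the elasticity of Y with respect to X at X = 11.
Elasticity = 2

Elasticity = (dY/dX) · (X/Y)

dY/dX = 6·X
At X = 11: dY/dX = 66, Y = 363

Elasticity = 66 · (11 / 363) = 2

Interpretation: for a small percentage change in X, the percentage change in Y is approximately 2.00 times as large.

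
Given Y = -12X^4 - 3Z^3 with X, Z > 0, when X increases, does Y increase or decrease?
Y decreases

Taking the partial derivative:
∂Y/∂X = -48X^3

∂Y/∂X = -48X^3 < 0 (assuming positive values)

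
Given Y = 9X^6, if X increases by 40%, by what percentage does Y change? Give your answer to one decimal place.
653.0%

For Y = 9X^6:
If X → X(1 + 0.4)
Then Y → Y · (1 + 0.4)^6
     ≈ Y · 7.5295

Percentage change = ((1 + 0.4)^6 − 1) × 100% ≈ 653.0%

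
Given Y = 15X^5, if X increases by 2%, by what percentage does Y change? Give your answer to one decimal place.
10.4%

For Y = 15X^5:
If X → X(1 + 0.02)
Then Y → Y · (1 + 0.02)^5
     ≈ Y · 1.1041

Percentage change = ((1 + 0.02)^5 − 1) × 100% ≈ 10.4%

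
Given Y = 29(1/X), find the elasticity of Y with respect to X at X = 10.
Elasticity = -1

Elasticity = (dY/dX) · (X/Y)

dY/dX = -29/X²
At X = 10: dY/dX = -29/100, Y = 29/10

Elasticity = (-29/100) · (10 / (29/10)) = -1

Interpretation: for a small percentage change in X, the percentage change in Y is approximately -1.00 times as large.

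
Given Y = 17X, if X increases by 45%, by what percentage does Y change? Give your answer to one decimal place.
45.0%

For Y = 17X:
If X → X(1 + 0.45)
Then Y → Y · (1 + 0.45)^1
     = Y · 1.4500

Percentage change = ((1 + 0.45)^1 − 1) × 100% = 45.0%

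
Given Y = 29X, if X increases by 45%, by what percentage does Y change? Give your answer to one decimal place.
45.0%

For Y = 29X:
If X → X(1 + 0.45)
Then Y → Y · (1 + 0.45)^1
     = Y · 1.4500

Percentage change = ((1 + 0.45)^1 − 1) × 100% = 45.0%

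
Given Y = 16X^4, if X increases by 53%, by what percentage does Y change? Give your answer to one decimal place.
448.0%

For Y = 16X^4:
If X → X(1 + 0.53)
Then Y → Y · (1 + 0.53)^4
     ≈ Y · 5.4798

Percentage change = ((1 + 0.53)^4 − 1) × 100% ≈ 448.0%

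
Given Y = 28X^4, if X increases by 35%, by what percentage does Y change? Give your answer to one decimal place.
232.2%

For Y = 28X^4:
If X → X(1 + 0.35)
Then Y → Y · (1 + 0.35)^4
     ≈ Y · 3.3215

Percentage change = ((1 + 0.35)^4 − 1) × 100% ≈ 232.2%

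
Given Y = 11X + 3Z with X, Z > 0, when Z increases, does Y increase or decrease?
Y increases

Taking the partial derivative:
∂Y/∂Z = 3

∂Y/∂Z = 3 > 0 (assuming positive values)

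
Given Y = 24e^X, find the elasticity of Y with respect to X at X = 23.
Elasticity = 23

Elasticity = (dY/dX) · (X/Y)

dY/dX = 24·e^X
At X = 23: dY/dX = 24·e^23, Y = 24·e^23

Elasticity = (24·e^23) · (23 / (24·e^23)) = 23

Interpretation: for a small percentage change in X, the percentage change in Y is approximately 23.00 times as large.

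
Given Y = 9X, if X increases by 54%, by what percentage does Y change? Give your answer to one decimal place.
54.0%

For Y = 9X:
If X → X(1 + 0.54)
Then Y → Y · (1 + 0.54)^1
     = Y · 1.5400

Percentage change = ((1 + 0.54)^1 − 1) × 100% = 54.0%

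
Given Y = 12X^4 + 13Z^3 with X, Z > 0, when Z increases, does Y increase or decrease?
Y increases

Taking the partial derivative:
∂Y/∂Z = 39Z^2

∂Y/∂Z = 39Z^2 > 0 (assuming positive values)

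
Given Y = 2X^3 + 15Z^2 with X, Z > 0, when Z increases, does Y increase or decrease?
Y increases

Taking the partial derivative:
∂Y/∂Z = 30Z

∂Y/∂Z = 30Z > 0 (assuming positive values)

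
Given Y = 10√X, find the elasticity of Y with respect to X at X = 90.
Elasticity = 1/2

Elasticity = (dY/dX) · (X/Y)

dY/dX = 5/√X
At X = 90: dY/dX = √10/6, Y = 30·√10

Elasticity = (√10/6) · (90 / (30·√10)) = 1/2

Interpretation: for a small percentage change in X, the percentage change in Y is approximately 0.50 times as large.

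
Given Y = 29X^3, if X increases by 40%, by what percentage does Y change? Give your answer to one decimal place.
174.4%

For Y = 29X^3:
If X → X(1 + 0.4)
Then Y → Y · (1 + 0.4)^3
     = Y · 2.7440

Percentage change = ((1 + 0.4)^3 − 1) × 100% = 174.4%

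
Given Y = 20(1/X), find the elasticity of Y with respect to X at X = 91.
Elasticity = -1

Elasticity = (dY/dX) · (X/Y)

dY/dX = -20/X²
At X = 91: dY/dX = -20/8281, Y = 20/91

Elasticity = (-20/8281) · (91 / (20/91)) = -1

Interpretation: for a small percentage change in X, the percentage change in Y is approximately -1.00 times as large.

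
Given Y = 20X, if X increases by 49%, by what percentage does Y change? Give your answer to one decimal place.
49.0%

For Y = 20X:
If X → X(1 + 0.49)
Then Y → Y · (1 + 0.49)^1
     = Y · 1.4900

Percentage change = ((1 + 0.49)^1 − 1) × 100% = 49.0%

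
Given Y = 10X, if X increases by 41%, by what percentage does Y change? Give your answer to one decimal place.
41.0%

For Y = 10X:
If X → X(1 + 0.41)
Then Y → Y · (1 + 0.41)^1
     = Y · 1.4100

Percentage change = ((1 + 0.41)^1 − 1) × 100% = 41.0%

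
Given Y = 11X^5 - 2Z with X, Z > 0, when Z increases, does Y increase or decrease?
Y decreases

Taking the partial derivative:
∂Y/∂Z = -2

∂Y/∂Z = -2 < 0 (assuming positive values)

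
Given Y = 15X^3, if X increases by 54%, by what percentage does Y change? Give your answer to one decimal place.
265.2%

For Y = 15X^3:
If X → X(1 + 0.54)
Then Y → Y · (1 + 0.54)^3
     ≈ Y · 3.6523

Percentage change = ((1 + 0.54)^3 − 1) × 100% ≈ 265.2%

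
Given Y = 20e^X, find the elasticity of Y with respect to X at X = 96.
Elasticity = 96

Elasticity = (dY/dX) · (X/Y)

dY/dX = 20·e^X
At X = 96: dY/dX = 20·e^96, Y = 20·e^96

Elasticity = (20·e^96) · (96 / (20·e^96)) = 96

Interpretation: for a small percentage change in X, the percentage change in Y is approximately 96.00 times as large.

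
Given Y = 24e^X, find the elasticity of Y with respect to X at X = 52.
Elasticity = 52

Elasticity = (dY/dX) · (X/Y)

dY/dX = 24·e^X
At X = 52: dY/dX = 24·e^52, Y = 24·e^52

Elasticity = (24·e^52) · (52 / (24·e^52)) = 52

Interpretation: for a small percentage change in X, the percentage change in Y is approximately 52.00 times as large.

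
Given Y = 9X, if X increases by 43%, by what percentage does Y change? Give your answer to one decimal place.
43.0%

For Y = 9X:
If X → X(1 + 0.43)
Then Y → Y · (1 + 0.43)^1
     = Y · 1.4300

Percentage change = ((1 + 0.43)^1 − 1) × 100% = 43.0%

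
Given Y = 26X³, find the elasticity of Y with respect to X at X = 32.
Elasticity = 3

Elasticity = (dY/dX) · (X/Y)

dY/dX = 78·X²
At X = 32: dY/dX = 79872, Y = 851968

Elasticity = 79872 · (32 / 851968) = 3

Interpretation: for a small percentage change in X, the percentage change in Y is approximately 3.00 times as large.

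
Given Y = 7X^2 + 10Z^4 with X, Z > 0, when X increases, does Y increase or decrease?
Y increases

Taking the partial derivative:
∂Y/∂X = 14X

∂Y/∂X = 14X > 0 (assuming positive values)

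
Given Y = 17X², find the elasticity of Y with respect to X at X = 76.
Elasticity = 2

Elasticity = (dY/dX) · (X/Y)

dY/dX = 34·X
At X = 76: dY/dX = 2584, Y = 98192

Elasticity = 2584 · (76 / 98192) = 2

Interpretation: for a small percentage change in X, the percentage change in Y is approximately 2.00 times as large.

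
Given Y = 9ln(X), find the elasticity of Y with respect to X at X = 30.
Elasticity = 1/ln(30) ≈ 0.2940

Elasticity = (dY/dX) · (X/Y)

dY/dX = 9/X
At X = 30: dY/dX = 3/10, Y = 9·ln(30)

Elasticity = (3/10) · (30 / (9·ln(30))) = 1/ln(30) ≈ 0.2940

Interpretation: for a small percentage change in X, the percentage change in Y is approximately 0.29 times as large.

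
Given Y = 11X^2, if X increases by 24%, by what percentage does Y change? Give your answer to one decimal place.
53.8%

For Y = 11X^2:
If X → X(1 + 0.24)
Then Y → Y · (1 + 0.24)^2
     = Y · 1.5376

Percentage change = ((1 + 0.24)^2 − 1) × 100% ≈ 53.8%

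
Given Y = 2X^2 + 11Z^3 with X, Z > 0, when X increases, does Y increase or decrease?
Y increases

Taking the partial derivative:
∂Y/∂X = 4X

∂Y/∂X = 4X > 0 (assuming positive values)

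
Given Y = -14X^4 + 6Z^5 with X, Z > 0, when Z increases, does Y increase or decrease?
Y increases

Taking the partial derivative:
∂Y/∂Z = 30Z^4

∂Y/∂Z = 30Z^4 > 0 (assuming positive values)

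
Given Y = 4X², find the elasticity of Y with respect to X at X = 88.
Elasticity = 2

Elasticity = (dY/dX) · (X/Y)

dY/dX = 8·X
At X = 88: dY/dX = 704, Y = 30976

Elasticity = 704 · (88 / 30976) = 2

Interpretation: for a small percentage change in X, the percentage change in Y is approximately 2.00 times as large.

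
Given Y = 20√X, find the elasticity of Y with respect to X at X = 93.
Elasticity = 1/2

Elasticity = (dY/dX) · (X/Y)

dY/dX = 10/√X
At X = 93: dY/dX = 10·√93/93, Y = 20·√93

Elasticity = (10·√93/93) · (93 / (20·√93)) = 1/2

Interpretation: for a small percentage change in X, the percentage change in Y is approximately 0.50 times as large.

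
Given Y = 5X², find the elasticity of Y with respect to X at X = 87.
Elasticity = 2

Elasticity = (dY/dX) · (X/Y)

dY/dX = 10·X
At X = 87: dY/dX = 870, Y = 37845

Elasticity = 870 · (87 / 37845) = 2

Interpretation: for a small percentage change in X, the percentage change in Y is approximately 2.00 times as large.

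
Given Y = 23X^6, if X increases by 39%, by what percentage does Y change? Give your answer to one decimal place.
621.3%

For Y = 23X^6:
If X → X(1 + 0.39)
Then Y → Y · (1 + 0.39)^6
     ≈ Y · 7.2125

Percentage change = ((1 + 0.39)^6 − 1) × 100% ≈ 621.3%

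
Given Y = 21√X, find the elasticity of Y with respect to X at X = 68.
Elasticity = 1/2

Elasticity = (dY/dX) · (X/Y)

dY/dX = 21/(2·√X)
At X = 68: dY/dX = 21·√17/68, Y = 42·√17

Elasticity = (21·√17/68) · (68 / (42·√17)) = 1/2

Interpretation: for a small percentage change in X, the percentage change in Y is approximately 0.50 times as large.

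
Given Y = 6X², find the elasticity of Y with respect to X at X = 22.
Elasticity = 2

Elasticity = (dY/dX) · (X/Y)

dY/dX = 12·X
At X = 22: dY/dX = 264, Y = 2904

Elasticity = 264 · (22 / 2904) = 2

Interpretation: for a small percentage change in X, the percentage change in Y is approximately 2.00 times as large.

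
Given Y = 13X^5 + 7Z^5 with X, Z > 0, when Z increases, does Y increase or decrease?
Y increases

Taking the partial derivative:
∂Y/∂Z = 35Z^4

∂Y/∂Z = 35Z^4 > 0 (assuming positive values)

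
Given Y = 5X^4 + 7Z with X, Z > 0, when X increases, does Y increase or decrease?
Y increases

Taking the partial derivative:
∂Y/∂X = 20X^3

∂Y/∂X = 20X^3 > 0 (assuming positive values)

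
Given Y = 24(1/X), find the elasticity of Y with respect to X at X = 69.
Elasticity = -1

Elasticity = (dY/dX) · (X/Y)

dY/dX = -24/X²
At X = 69: dY/dX = -8/1587, Y = 8/23

Elasticity = (-8/1587) · (69 / (8/23)) = -1

Interpretation: for a small percentage change in X, the percentage change in Y is approximately -1.00 times as large.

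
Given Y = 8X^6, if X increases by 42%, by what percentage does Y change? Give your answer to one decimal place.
719.8%

For Y = 8X^6:
If X → X(1 + 0.42)
Then Y → Y · (1 + 0.42)^6
     ≈ Y · 8.1984

Percentage change = ((1 + 0.42)^6 − 1) × 100% ≈ 719.8%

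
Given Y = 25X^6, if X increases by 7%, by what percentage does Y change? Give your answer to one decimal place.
50.1%

For Y = 25X^6:
If X → X(1 + 0.07)
Then Y → Y · (1 + 0.07)^6
     ≈ Y · 1.5007

Percentage change = ((1 + 0.07)^6 − 1) × 100% ≈ 50.1%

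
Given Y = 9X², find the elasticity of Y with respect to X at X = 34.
Elasticity = 2

Elasticity = (dY/dX) · (X/Y)

dY/dX = 18·X
At X = 34: dY/dX = 612, Y = 10404

Elasticity = 612 · (34 / 10404) = 2

Interpretation: for a small percentage change in X, the percentage change in Y is approximately 2.00 times as large.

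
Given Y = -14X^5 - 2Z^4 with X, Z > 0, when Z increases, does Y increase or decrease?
Y decreases

Taking the partial derivative:
∂Y/∂Z = -8Z^3

∂Y/∂Z = -8Z^3 < 0 (assuming positive values)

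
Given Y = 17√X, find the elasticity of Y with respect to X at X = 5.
Elasticity = 1/2

Elasticity = (dY/dX) · (X/Y)

dY/dX = 17/(2·√X)
At X = 5: dY/dX = 17·√5/10, Y = 17·√5

Elasticity = (17·√5/10) · (5 / (17·√5)) = 1/2

Interpretation: for a small percentage change in X, the percentage change in Y is approximately 0.50 times as large.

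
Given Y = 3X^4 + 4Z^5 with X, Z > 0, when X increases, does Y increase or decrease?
Y increases

Taking the partial derivative:
∂Y/∂X = 12X^3

∂Y/∂X = 12X^3 > 0 (assuming positive values)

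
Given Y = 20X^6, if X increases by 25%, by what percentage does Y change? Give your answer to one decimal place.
281.5%

For Y = 20X^6:
If X → X(1 + 0.25)
Then Y → Y · (1 + 0.25)^6
     ≈ Y · 3.8147

Percentage change = ((1 + 0.25)^6 − 1) × 100% ≈ 281.5%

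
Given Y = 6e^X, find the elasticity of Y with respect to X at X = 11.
Elasticity = 11

Elasticity = (dY/dX) · (X/Y)

dY/dX = 6·e^X
At X = 11: dY/dX = 6·e^11, Y = 6·e^11

Elasticity = (6·e^11) · (11 / (6·e^11)) = 11

Interpretation: for a small percentage change in X, the percentage change in Y is approximately 11.00 times as large.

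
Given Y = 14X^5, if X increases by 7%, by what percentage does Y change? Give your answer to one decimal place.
40.3%

For Y = 14X^5:
If X → X(1 + 0.07)
Then Y → Y · (1 + 0.07)^5
     ≈ Y · 1.4026

Percentage change = ((1 + 0.07)^5 − 1) × 100% ≈ 40.3%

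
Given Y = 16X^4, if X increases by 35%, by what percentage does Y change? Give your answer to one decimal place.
232.2%

For Y = 16X^4:
If X → X(1 + 0.35)
Then Y → Y · (1 + 0.35)^4
     ≈ Y · 3.3215

Percentage change = ((1 + 0.35)^4 − 1) × 100% ≈ 232.2%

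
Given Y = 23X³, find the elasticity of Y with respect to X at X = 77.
Elasticity = 3

Elasticity = (dY/dX) · (X/Y)

dY/dX = 69·X²
At X = 77: dY/dX = 409101, Y = 10500259

Elasticity = 409101 · (77 / 10500259) = 3

Interpretation: for a small percentage change in X, the percentage change in Y is approximately 3.00 times as large.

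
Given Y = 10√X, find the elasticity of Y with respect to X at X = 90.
Elasticity = 1/2

Elasticity = (dY/dX) · (X/Y)

dY/dX = 5/√X
At X = 90: dY/dX = √10/6, Y = 30·√10

Elasticity = (√10/6) · (90 / (30·√10)) = 1/2

Interpretation: for a small percentage change in X, the percentage change in Y is approximately 0.50 times as large.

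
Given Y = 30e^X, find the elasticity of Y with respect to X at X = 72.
Elasticity = 72

Elasticity = (dY/dX) · (X/Y)

dY/dX = 30·e^X
At X = 72: dY/dX = 30·e^72, Y = 30·e^72

Elasticity = (30·e^72) · (72 / (30·e^72)) = 72

Interpretation: for a small percentage change in X, the percentage change in Y is approximately 72.00 times as large.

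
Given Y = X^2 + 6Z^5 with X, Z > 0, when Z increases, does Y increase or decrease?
Y increases

Taking the partial derivative:
∂Y/∂Z = 30Z^4

∂Y/∂Z = 30Z^4 > 0 (assuming positive values)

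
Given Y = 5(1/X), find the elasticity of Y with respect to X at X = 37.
Elasticity = -1

Elasticity = (dY/dX) · (X/Y)

dY/dX = -5/X²
At X = 37: dY/dX = -5/1369, Y = 5/37

Elasticity = (-5/1369) · (37 / (5/37)) = -1

Interpretation: for a small percentage change in X, the percentage change in Y is approximately -1.00 times as large.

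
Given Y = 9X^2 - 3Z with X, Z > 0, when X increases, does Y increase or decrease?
Y increases

Taking the partial derivative:
∂Y/∂X = 18X

∂Y/∂X = 18X > 0 (assuming positive values)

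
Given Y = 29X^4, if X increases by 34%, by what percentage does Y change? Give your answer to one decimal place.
222.4%

For Y = 29X^4:
If X → X(1 + 0.34)
Then Y → Y · (1 + 0.34)^4
     ≈ Y · 3.2242

Percentage change = ((1 + 0.34)^4 − 1) × 100% ≈ 222.4%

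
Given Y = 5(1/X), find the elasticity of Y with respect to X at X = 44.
Elasticity = -1

Elasticity = (dY/dX) · (X/Y)

dY/dX = -5/X²
At X = 44: dY/dX = -5/1936, Y = 5/44

Elasticity = (-5/1936) · (44 / (5/44)) = -1

Interpretation: for a small percentage change in X, the percentage change in Y is approximately -1.00 times as large.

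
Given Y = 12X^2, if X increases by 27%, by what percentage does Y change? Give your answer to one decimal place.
61.3%

For Y = 12X^2:
If X → X(1 + 0.27)
Then Y → Y · (1 + 0.27)^2
     = Y · 1.6129

Percentage change = ((1 + 0.27)^2 − 1) × 100% ≈ 61.3%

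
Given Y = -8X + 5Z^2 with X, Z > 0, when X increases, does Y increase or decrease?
Y decreases

Taking the partial derivative:
∂Y/∂X = -8

∂Y/∂X = -8 < 0 (assuming positive values)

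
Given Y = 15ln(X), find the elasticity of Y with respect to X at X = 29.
Elasticity = 1/ln(29) ≈ 0.2970

Elasticity = (dY/dX) · (X/Y)

dY/dX = 15/X
At X = 29: dY/dX = 15/29, Y = 15·ln(29)

Elasticity = (15/29) · (29 / (15·ln(29))) = 1/ln(29) ≈ 0.2970

Interpretation: for a small percentage change in X, the percentage change in Y is approximately 0.30 times as large.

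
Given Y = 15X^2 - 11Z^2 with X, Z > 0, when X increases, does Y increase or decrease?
Y increases

Taking the partial derivative:
∂Y/∂X = 30X

∂Y/∂X = 30X > 0 (assuming positive values)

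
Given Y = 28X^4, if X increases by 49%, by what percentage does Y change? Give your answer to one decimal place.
392.9%

For Y = 28X^4:
If X → X(1 + 0.49)
Then Y → Y · (1 + 0.49)^4
     ≈ Y · 4.9288

Percentage change = ((1 + 0.49)^4 − 1) × 100% ≈ 392.9%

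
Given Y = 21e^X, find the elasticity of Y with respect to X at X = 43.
Elasticity = 43

Elasticity = (dY/dX) · (X/Y)

dY/dX = 21·e^X
At X = 43: dY/dX = 21·e^43, Y = 21·e^43

Elasticity = (21·e^43) · (43 / (21·e^43)) = 43

Interpretation: for a small percentage change in X, the percentage change in Y is approximately 43.00 times as large.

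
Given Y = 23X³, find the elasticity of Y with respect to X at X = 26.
Elasticity = 3

Elasticity = (dY/dX) · (X/Y)

dY/dX = 69·X²
At X = 26: dY/dX = 46644, Y = 404248

Elasticity = 46644 · (26 / 404248) = 3

Interpretation: for a small percentage change in X, the percentage change in Y is approximately 3.00 times as large.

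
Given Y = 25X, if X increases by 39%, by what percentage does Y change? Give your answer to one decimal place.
39.0%

For Y = 25X:
If X → X(1 + 0.39)
Then Y → Y · (1 + 0.39)^1
     = Y · 1.3900

Percentage change = ((1 + 0.39)^1 − 1) × 100% = 39.0%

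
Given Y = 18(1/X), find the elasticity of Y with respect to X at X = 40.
Elasticity = -1

Elasticity = (dY/dX) · (X/Y)

dY/dX = -18/X²
At X = 40: dY/dX = -9/800, Y = 9/20

Elasticity = (-9/800) · (40 / (9/20)) = -1

Interpretation: for a small percentage change in X, the percentage change in Y is approximately -1.00 times as large.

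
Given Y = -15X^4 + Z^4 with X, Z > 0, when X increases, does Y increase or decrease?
Y decreases

Taking the partial derivative:
∂Y/∂X = -60X^3

∂Y/∂X = -60X^3 < 0 (assuming positive values)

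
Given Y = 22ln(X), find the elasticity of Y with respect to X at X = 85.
Elasticity = 1/ln(85) ≈ 0.2251

Elasticity = (dY/dX) · (X/Y)

dY/dX = 22/X
At X = 85: dY/dX = 22/85, Y = 22·ln(85)

Elasticity = (22/85) · (85 / (22·ln(85))) = 1/ln(85) ≈ 0.2251

Interpretation: for a small percentage change in X, the percentage change in Y is approximately 0.23 times as large.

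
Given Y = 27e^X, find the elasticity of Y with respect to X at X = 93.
Elasticity = 93

Elasticity = (dY/dX) · (X/Y)

dY/dX = 27·e^X
At X = 93: dY/dX = 27·e^93, Y = 27·e^93

Elasticity = (27·e^93) · (93 / (27·e^93)) = 93

Interpretation: for a small percentage change in X, the percentage change in Y is approximately 93.00 times as large.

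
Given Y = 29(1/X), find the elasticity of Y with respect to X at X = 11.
Elasticity = -1

Elasticity = (dY/dX) · (X/Y)

dY/dX = -29/X²
At X = 11: dY/dX = -29/121, Y = 29/11

Elasticity = (-29/121) · (11 / (29/11)) = -1

Interpretation: for a small percentage change in X, the percentage change in Y is approximately -1.00 times as large.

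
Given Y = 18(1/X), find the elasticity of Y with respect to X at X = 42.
Elasticity = -1

Elasticity = (dY/dX) · (X/Y)

dY/dX = -18/X²
At X = 42: dY/dX = -1/98, Y = 3/7

Elasticity = (-1/98) · (42 / (3/7)) = -1

Interpretation: for a small percentage change in X, the percentage change in Y is approximately -1.00 times as large.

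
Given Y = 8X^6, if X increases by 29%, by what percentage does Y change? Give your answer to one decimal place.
360.8%

For Y = 8X^6:
If X → X(1 + 0.29)
Then Y → Y · (1 + 0.29)^6
     ≈ Y · 4.6083

Percentage change = ((1 + 0.29)^6 − 1) × 100% ≈ 360.8%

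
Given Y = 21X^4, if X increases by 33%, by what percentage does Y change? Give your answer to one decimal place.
212.9%

For Y = 21X^4:
If X → X(1 + 0.33)
Then Y → Y · (1 + 0.33)^4
     ≈ Y · 3.1290

Percentage change = ((1 + 0.33)^4 − 1) × 100% ≈ 212.9%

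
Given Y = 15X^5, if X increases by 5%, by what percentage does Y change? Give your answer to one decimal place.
27.6%

For Y = 15X^5:
If X → X(1 + 0.05)
Then Y → Y · (1 + 0.05)^5
     ≈ Y · 1.2763

Percentage change = ((1 + 0.05)^5 − 1) × 100% ≈ 27.6%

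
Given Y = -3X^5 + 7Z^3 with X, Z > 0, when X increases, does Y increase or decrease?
Y decreases

Taking the partial derivative:
∂Y/∂X = -15X^4

∂Y/∂X = -15X^4 < 0 (assuming positive values)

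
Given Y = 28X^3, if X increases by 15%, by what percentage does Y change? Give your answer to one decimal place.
52.1%

For Y = 28X^3:
If X → X(1 + 0.15)
Then Y → Y · (1 + 0.15)^3
     ≈ Y · 1.5209

Percentage change = ((1 + 0.15)^3 − 1) × 100% ≈ 52.1%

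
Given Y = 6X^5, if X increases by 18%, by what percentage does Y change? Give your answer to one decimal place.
128.8%

For Y = 6X^5:
If X → X(1 + 0.18)
Then Y → Y · (1 + 0.18)^5
     ≈ Y · 2.2878

Percentage change = ((1 + 0.18)^5 − 1) × 100% ≈ 128.8%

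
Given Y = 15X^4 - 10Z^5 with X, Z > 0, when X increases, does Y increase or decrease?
Y increases

Taking the partial derivative:
∂Y/∂X = 60X^3

∂Y/∂X = 60X^3 > 0 (assuming positive values)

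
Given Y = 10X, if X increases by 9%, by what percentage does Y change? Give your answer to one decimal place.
9.0%

For Y = 10X:
If X → X(1 + 0.09)
Then Y → Y · (1 + 0.09)^1
     = Y · 1.0900

Percentage change = ((1 + 0.09)^1 − 1) × 100% = 9.0%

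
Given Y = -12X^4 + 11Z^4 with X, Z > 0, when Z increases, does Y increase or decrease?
Y increases

Taking the partial derivative:
∂Y/∂Z = 44Z^3

∂Y/∂Z = 44Z^3 > 0 (assuming positive values)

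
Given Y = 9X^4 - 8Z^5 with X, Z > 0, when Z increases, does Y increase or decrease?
Y decreases

Taking the partial derivative:
∂Y/∂Z = -40Z^4

∂Y/∂Z = -40Z^4 < 0 (assuming positive values)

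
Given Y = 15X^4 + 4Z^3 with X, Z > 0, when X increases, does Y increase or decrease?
Y increases

Taking the partial derivative:
∂Y/∂X = 60X^3

∂Y/∂X = 60X^3 > 0 (assuming positive values)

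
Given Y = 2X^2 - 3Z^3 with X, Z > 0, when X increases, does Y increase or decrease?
Y increases

Taking the partial derivative:
∂Y/∂X = 4X

∂Y/∂X = 4X > 0 (assuming positive values)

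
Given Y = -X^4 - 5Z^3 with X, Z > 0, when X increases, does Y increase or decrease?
Y decreases

Taking the partial derivative:
∂Y/∂X = -4X^3

∂Y/∂X = -4X^3 < 0 (assuming positive values)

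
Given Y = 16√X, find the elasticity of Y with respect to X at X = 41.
Elasticity = 1/2

Elasticity = (dY/dX) · (X/Y)

dY/dX = 8/√X
At X = 41: dY/dX = 8·√41/41, Y = 16·√41

Elasticity = (8·√41/41) · (41 / (16·√41)) = 1/2

Interpretation: for a small percentage change in X, the percentage change in Y is approximately 0.50 times as large.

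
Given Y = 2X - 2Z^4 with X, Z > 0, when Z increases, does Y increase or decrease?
Y decreases

Taking the partial derivative:
∂Y/∂Z = -8Z^3

∂Y/∂Z = -8Z^3 < 0 (assuming positive values)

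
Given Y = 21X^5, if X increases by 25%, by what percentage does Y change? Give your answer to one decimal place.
205.2%

For Y = 21X^5:
If X → X(1 + 0.25)
Then Y → Y · (1 + 0.25)^5
     ≈ Y · 3.0518

Percentage change = ((1 + 0.25)^5 − 1) × 100% ≈ 205.2%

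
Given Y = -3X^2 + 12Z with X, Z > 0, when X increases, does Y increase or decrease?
Y decreases

Taking the partial derivative:
∂Y/∂X = -6X

∂Y/∂X = -6X < 0 (assuming positive values)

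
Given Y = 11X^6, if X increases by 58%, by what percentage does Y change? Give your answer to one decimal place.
1455.8%

For Y = 11X^6:
If X → X(1 + 0.58)
Then Y → Y · (1 + 0.58)^6
     ≈ Y · 15.5576

Percentage change = ((1 + 0.58)^6 − 1) × 100% ≈ 1455.8%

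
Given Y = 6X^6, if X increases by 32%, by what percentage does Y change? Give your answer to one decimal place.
429.0%

For Y = 6X^6:
If X → X(1 + 0.32)
Then Y → Y · (1 + 0.32)^6
     ≈ Y · 5.2899

Percentage change = ((1 + 0.32)^6 − 1) × 100% ≈ 429.0%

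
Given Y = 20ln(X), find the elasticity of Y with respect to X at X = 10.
Elasticity = 1/ln(10) ≈ 0.4343

Elasticity = (dY/dX) · (X/Y)

dY/dX = 20/X
At X = 10: dY/dX = 2, Y = 20·ln(10)

Elasticity = 2 · (10 / (20·ln(10))) = 1/ln(10) ≈ 0.4343

Interpretation: for a small percentage change in X, the percentage change in Y is approximately 0.43 times as large.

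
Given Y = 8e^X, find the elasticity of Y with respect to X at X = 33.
Elasticity = 33

Elasticity = (dY/dX) · (X/Y)

dY/dX = 8·e^X
At X = 33: dY/dX = 8·e^33, Y = 8·e^33

Elasticity = (8·e^33) · (33 / (8·e^33)) = 33

Interpretation: for a small percentage change in X, the percentage change in Y is approximately 33.00 times as large.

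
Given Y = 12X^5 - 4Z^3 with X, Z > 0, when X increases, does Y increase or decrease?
Y increases

Taking the partial derivative:
∂Y/∂X = 60X^4

∂Y/∂X = 60X^4 > 0 (assuming positive values)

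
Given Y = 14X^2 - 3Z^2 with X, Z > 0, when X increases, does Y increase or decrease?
Y increases

Taking the partial derivative:
∂Y/∂X = 28X

∂Y/∂X = 28X > 0 (assuming positive values)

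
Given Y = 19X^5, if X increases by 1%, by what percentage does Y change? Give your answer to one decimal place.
5.1%

For Y = 19X^5:
If X → X(1 + 0.01)
Then Y → Y · (1 + 0.01)^5
     ≈ Y · 1.0510

Percentage change = ((1 + 0.01)^5 − 1) × 100% ≈ 5.1%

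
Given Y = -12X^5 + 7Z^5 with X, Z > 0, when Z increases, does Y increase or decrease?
Y increases

Taking the partial derivative:
∂Y/∂Z = 35Z^4

∂Y/∂Z = 35Z^4 > 0 (assuming positive values)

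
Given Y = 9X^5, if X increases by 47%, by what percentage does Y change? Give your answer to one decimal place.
586.4%

For Y = 9X^5:
If X → X(1 + 0.47)
Then Y → Y · (1 + 0.47)^5
     ≈ Y · 6.8641

Percentage change = ((1 + 0.47)^5 − 1) × 100% ≈ 586.4%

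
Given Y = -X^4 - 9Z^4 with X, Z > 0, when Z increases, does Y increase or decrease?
Y decreases

Taking the partial derivative:
∂Y/∂Z = -36Z^3

∂Y/∂Z = -36Z^3 < 0 (assuming positive values)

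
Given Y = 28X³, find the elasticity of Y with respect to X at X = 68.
Elasticity = 3

Elasticity = (dY/dX) · (X/Y)

dY/dX = 84·X²
At X = 68: dY/dX = 388416, Y = 8804096

Elasticity = 388416 · (68 / 8804096) = 3

Interpretation: for a small percentage change in X, the percentage change in Y is approximately 3.00 times as large.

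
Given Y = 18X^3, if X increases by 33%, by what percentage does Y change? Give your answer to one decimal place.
135.3%

For Y = 18X^3:
If X → X(1 + 0.33)
Then Y → Y · (1 + 0.33)^3
     ≈ Y · 2.3526

Percentage change = ((1 + 0.33)^3 − 1) × 100% ≈ 135.3%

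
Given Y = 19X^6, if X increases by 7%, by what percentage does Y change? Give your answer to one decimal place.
50.1%

For Y = 19X^6:
If X → X(1 + 0.07)
Then Y → Y · (1 + 0.07)^6
     ≈ Y · 1.5007

Percentage change = ((1 + 0.07)^6 − 1) × 100% ≈ 50.1%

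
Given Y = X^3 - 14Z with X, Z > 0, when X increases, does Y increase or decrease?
Y increases

Taking the partial derivative:
∂Y/∂X = 3X^2

∂Y/∂X = 3X^2 > 0 (assuming positive values)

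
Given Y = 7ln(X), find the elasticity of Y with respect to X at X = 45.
Elasticity = 1/ln(45) ≈ 0.2627

Elasticity = (dY/dX) · (X/Y)

dY/dX = 7/X
At X = 45: dY/dX = 7/45, Y = 7·ln(45)

Elasticity = (7/45) · (45 / (7·ln(45))) = 1/ln(45) ≈ 0.2627

Interpretation: for a small percentage change in X, the percentage change in Y is approximately 0.26 times as large.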